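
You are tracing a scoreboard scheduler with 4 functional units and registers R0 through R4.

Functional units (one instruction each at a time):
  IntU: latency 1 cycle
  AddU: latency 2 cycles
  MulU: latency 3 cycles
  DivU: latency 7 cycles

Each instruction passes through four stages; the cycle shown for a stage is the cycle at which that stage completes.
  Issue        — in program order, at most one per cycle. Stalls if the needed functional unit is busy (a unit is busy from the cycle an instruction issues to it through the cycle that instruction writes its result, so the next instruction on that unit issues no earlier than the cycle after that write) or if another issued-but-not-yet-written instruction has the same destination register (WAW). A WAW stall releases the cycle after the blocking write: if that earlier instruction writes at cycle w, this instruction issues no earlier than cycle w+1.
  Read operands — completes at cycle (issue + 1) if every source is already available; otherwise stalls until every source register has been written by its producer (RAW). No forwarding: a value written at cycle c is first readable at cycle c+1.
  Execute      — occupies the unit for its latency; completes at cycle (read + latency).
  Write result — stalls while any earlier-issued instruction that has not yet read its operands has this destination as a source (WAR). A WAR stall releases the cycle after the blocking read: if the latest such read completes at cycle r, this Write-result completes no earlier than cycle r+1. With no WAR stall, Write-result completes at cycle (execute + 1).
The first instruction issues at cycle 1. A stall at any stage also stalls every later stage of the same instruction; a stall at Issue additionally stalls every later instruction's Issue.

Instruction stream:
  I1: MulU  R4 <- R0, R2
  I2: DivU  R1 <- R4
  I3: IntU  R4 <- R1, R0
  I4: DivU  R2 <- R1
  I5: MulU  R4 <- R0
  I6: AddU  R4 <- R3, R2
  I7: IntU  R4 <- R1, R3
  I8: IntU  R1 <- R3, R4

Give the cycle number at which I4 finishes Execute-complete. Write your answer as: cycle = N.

cycle = 24

cycle 1: I1 issues→MulU
cycle 2: I1 reads · I2 issues→DivU
cycle 5: I1 exec-done
cycle 6: I1 writes R4
cycle 7: I2 reads · I3 issues→IntU
cycle 14: I2 exec-done
cycle 15: I2 writes R1
cycle 16: I3 reads · I4 issues→DivU
cycle 17: I3 exec-done · I4 reads
cycle 18: I3 writes R4
cycle 19: I5 issues→MulU
cycle 20: I5 reads
cycle 23: I5 exec-done
cycle 24: I4 exec-done · I5 writes R4
cycle 25: I4 writes R2 · I6 issues→AddU
cycle 26: I6 reads
cycle 28: I6 exec-done
cycle 29: I6 writes R4
cycle 30: I7 issues→IntU
cycle 31: I7 reads
cycle 32: I7 exec-done
cycle 33: I7 writes R4
cycle 34: I8 issues→IntU
cycle 35: I8 reads
cycle 36: I8 exec-done
cycle 37: I8 writes R1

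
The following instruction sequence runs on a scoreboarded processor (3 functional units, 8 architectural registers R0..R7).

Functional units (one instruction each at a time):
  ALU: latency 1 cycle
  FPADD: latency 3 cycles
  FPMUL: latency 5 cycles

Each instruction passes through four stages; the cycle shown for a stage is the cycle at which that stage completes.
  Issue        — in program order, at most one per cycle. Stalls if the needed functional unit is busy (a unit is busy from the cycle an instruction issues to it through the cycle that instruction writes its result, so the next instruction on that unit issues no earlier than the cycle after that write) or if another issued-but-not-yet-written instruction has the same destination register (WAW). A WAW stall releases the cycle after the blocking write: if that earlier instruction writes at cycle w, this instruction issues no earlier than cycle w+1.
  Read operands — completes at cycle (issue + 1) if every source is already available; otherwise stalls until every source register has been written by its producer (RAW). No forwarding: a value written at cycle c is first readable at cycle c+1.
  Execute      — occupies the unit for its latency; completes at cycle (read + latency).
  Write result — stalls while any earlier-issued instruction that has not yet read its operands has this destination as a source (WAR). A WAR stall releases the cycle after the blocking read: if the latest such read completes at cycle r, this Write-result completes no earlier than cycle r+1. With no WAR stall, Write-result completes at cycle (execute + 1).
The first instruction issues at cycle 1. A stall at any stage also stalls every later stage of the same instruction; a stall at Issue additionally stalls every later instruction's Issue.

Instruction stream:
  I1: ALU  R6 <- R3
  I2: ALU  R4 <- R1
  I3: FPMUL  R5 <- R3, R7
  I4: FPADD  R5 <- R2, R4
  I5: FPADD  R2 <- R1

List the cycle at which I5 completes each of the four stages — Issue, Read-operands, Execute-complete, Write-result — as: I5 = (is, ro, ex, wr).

I5 = (20, 21, 24, 25)

t=1  I1→ALU
t=2  I1 RO
t=3  I1 EX
t=4  I1 WR R6
t=5  I2→ALU
t=6  I2 RO | I3→FPMUL
t=7  I2 EX | I3 RO
t=8  I2 WR R4
t=12  I3 EX
t=13  I3 WR R5
t=14  I4→FPADD
t=15  I4 RO
t=18  I4 EX
t=19  I4 WR R5
t=20  I5→FPADD
t=21  I5 RO
t=24  I5 EX
t=25  I5 WR R2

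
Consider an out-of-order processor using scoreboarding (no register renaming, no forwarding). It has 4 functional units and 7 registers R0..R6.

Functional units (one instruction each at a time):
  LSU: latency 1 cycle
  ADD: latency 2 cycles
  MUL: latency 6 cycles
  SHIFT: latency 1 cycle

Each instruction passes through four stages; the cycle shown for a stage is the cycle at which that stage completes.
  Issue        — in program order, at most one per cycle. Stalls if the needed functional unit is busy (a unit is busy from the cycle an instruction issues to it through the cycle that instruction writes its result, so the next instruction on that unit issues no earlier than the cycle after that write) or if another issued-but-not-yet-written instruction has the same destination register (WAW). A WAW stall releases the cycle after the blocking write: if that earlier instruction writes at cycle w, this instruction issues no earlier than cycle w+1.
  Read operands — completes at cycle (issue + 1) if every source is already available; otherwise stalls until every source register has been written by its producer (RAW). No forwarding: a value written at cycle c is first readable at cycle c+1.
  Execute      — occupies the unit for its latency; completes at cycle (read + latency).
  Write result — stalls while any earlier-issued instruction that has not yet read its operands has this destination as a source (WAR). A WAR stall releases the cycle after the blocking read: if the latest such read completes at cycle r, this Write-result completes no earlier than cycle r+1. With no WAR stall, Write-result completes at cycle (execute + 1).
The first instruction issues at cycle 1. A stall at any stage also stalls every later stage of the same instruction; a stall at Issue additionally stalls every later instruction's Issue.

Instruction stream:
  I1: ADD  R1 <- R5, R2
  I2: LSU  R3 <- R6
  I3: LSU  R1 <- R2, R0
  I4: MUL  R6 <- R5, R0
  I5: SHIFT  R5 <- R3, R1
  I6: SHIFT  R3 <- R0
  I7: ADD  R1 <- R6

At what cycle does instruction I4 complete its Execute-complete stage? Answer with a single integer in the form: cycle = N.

I1  is:1  ro:2  ex:4  wr:5
I2  is:2  ro:3  ex:4  wr:5
I3  is:6  ro:7  ex:8  wr:9  — struct: LSU busy until I2 writes@5
I4  is:7  ro:8  ex:14  wr:15
I5  is:8  ro:10  ex:11  wr:12  — RAW R1: wait I3 write@9
I6  is:13  ro:14  ex:15  wr:16  — struct: SHIFT busy until I5 writes@12
I7  is:14  ro:16  ex:18  wr:19  — RAW R6: wait I4 write@15

cycle = 14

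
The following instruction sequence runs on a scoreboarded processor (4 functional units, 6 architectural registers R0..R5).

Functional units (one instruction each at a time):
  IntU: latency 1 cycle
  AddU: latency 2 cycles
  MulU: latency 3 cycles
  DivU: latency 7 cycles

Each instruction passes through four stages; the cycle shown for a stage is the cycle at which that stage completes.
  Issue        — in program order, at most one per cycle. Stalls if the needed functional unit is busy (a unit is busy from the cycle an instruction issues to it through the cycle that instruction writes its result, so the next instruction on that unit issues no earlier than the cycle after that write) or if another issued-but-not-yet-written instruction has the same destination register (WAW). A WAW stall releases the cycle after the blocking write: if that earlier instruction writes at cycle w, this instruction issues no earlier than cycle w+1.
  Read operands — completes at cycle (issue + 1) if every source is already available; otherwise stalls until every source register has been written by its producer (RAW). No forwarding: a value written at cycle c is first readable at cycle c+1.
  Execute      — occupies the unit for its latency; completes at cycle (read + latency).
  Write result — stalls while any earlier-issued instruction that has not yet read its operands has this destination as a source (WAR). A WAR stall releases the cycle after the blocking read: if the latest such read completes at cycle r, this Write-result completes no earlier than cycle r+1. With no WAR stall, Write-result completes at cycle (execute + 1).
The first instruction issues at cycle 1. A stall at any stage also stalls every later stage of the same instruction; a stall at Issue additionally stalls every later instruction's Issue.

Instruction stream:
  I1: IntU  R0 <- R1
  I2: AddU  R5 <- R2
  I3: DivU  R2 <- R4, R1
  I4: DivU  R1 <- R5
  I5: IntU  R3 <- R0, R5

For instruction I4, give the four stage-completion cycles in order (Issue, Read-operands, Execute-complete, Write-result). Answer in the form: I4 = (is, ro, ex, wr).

I4 = (13, 14, 21, 22)

t=1  I1 dispatched to IntU
t=2  I1 operands ready; I2 dispatched to AddU
t=3  I1 complete; I2 operands ready; I3 dispatched to DivU
t=4  R0←I1; I3 operands ready
t=5  I2 complete
t=6  R5←I2
t=11  I3 complete
t=12  R2←I3
t=13  I4 dispatched to DivU
t=14  I4 operands ready; I5 dispatched to IntU
t=15  I5 operands ready
t=16  I5 complete
t=17  R3←I5
t=21  I4 complete
t=22  R1←I4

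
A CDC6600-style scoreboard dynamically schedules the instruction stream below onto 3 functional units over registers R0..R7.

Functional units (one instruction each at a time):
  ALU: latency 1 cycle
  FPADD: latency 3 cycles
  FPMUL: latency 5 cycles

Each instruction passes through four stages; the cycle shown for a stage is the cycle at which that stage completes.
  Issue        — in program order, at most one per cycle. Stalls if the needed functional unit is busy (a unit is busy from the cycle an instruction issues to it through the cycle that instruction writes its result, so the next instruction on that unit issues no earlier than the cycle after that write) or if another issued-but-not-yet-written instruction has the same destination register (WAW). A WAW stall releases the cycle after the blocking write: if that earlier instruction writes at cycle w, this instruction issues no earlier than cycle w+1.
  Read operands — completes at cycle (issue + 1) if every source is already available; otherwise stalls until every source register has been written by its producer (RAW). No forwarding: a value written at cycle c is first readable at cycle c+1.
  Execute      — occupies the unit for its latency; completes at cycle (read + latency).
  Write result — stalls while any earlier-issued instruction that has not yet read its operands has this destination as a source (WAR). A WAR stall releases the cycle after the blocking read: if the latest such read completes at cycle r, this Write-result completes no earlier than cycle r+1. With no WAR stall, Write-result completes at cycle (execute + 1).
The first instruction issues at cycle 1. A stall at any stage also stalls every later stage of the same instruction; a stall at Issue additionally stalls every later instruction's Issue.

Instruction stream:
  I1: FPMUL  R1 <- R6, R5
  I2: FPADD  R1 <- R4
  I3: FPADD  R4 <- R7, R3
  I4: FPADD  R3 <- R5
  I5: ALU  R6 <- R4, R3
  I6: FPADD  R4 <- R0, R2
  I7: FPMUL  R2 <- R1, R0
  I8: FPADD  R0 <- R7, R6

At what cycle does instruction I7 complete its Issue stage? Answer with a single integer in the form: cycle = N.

cycle = 28

  I1 | 1 | 2 | 7 | 8
  I2 | 9 | 10 | 13 | 14   WAW R1: wait I1 write@8
  I3 | 15 | 16 | 19 | 20   struct: FPADD busy until I2 writes@14
  I4 | 21 | 22 | 25 | 26   struct: FPADD busy until I3 writes@20
  I5 | 22 | 27 | 28 | 29   RAW R3: wait I4 write@26
  I6 | 27 | 28 | 31 | 32   struct: FPADD busy until I4 writes@26
  I7 | 28 | 29 | 34 | 35
  I8 | 33 | 34 | 37 | 38   struct: FPADD busy until I6 writes@32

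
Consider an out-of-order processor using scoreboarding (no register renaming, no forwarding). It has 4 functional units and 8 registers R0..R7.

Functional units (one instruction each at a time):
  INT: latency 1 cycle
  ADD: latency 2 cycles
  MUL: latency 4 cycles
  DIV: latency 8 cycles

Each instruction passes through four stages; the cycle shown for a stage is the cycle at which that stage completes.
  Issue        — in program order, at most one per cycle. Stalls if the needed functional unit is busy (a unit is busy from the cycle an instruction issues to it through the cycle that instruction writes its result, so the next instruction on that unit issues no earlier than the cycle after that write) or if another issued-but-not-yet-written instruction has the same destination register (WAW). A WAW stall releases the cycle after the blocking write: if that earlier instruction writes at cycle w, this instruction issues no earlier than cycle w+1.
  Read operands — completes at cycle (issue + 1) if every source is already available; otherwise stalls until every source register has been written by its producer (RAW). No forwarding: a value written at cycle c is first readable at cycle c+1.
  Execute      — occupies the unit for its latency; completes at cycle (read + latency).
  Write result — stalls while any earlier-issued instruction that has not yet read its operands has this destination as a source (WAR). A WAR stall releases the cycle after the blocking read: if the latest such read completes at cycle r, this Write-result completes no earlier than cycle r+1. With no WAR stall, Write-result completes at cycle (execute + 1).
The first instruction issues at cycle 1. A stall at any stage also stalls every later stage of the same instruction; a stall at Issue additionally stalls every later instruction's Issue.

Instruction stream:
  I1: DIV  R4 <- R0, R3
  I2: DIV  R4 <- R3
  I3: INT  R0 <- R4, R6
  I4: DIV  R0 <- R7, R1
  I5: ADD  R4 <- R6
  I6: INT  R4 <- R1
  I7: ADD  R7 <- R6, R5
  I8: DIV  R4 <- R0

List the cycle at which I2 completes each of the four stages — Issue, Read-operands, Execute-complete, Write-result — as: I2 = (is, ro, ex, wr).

I2 = (12, 13, 21, 22)

[1] I1 dispatched to DIV
[2] I1 operands ready
[10] I1 complete
[11] R4←I1
[12] I2 dispatched to DIV
[13] I2 operands ready | I3 dispatched to INT
[21] I2 complete
[22] R4←I2
[23] I3 operands ready
[24] I3 complete
[25] R0←I3
[26] I4 dispatched to DIV
[27] I4 operands ready | I5 dispatched to ADD
[28] I5 operands ready
[30] I5 complete
[31] R4←I5
[32] I6 dispatched to INT
[33] I6 operands ready | I7 dispatched to ADD
[34] I6 complete | I7 operands ready
[35] I4 complete | R4←I6
[36] R0←I4 | I7 complete
[37] R7←I7 | I8 dispatched to DIV
[38] I8 operands ready
[46] I8 complete
[47] R4←I8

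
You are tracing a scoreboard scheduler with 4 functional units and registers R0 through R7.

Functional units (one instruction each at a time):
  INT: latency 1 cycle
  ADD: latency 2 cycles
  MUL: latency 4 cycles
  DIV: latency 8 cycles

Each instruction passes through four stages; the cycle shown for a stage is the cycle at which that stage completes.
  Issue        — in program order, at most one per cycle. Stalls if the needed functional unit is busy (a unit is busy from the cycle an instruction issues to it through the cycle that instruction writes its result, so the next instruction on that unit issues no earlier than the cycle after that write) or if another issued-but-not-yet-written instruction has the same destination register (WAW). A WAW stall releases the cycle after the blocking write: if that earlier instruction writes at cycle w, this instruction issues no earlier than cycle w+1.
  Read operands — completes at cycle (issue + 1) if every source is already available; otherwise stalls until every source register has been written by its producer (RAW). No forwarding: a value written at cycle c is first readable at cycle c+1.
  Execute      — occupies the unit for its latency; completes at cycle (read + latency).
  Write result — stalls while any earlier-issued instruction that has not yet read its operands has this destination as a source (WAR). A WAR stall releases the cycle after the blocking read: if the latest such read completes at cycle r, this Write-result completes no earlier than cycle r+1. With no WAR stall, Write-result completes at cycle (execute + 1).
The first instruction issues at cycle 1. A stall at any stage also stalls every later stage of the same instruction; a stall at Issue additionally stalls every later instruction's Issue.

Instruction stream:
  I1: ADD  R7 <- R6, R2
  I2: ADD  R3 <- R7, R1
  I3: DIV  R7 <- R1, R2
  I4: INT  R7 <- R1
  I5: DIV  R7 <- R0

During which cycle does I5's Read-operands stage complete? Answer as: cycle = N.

cycle = 23

[I1] 1/2/4/5
[I2] 6/7/9/10  (struct: ADD busy until I1 writes@5)
[I3] 7/8/16/17
[I4] 18/19/20/21  (WAW R7: wait I3 write@17)
[I5] 22/23/31/32  (WAW R7: wait I4 write@21)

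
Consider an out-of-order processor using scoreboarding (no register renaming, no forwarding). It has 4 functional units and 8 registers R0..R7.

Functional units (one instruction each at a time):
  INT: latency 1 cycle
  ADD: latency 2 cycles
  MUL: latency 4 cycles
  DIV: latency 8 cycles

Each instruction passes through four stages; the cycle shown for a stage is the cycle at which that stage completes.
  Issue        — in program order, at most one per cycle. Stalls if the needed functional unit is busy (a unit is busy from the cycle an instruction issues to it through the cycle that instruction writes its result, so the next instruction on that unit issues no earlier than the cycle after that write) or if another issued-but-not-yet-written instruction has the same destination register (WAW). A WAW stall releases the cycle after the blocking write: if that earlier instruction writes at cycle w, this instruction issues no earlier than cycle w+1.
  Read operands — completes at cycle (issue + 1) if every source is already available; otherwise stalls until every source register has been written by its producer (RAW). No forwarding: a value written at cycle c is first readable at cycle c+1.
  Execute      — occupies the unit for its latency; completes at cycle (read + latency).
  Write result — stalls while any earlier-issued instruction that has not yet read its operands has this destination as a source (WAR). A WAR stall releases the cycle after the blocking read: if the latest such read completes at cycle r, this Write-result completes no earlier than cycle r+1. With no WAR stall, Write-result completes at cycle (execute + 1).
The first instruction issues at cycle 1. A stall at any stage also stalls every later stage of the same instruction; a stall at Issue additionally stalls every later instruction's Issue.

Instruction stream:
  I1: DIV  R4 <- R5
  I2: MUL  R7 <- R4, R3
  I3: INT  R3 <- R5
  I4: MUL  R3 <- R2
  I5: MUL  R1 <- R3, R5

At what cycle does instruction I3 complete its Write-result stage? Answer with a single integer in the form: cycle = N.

I1 -> (1, 2, 10, 11)
I2 -> (2, 12, 16, 17)  // RAW R4: wait I1 write@11
I3 -> (3, 4, 5, 13)  // WAR R3: wait I2 read@12
I4 -> (18, 19, 23, 24)  // struct: MUL busy until I2 writes@17
I5 -> (25, 26, 30, 31)  // struct: MUL busy until I4 writes@24

cycle = 13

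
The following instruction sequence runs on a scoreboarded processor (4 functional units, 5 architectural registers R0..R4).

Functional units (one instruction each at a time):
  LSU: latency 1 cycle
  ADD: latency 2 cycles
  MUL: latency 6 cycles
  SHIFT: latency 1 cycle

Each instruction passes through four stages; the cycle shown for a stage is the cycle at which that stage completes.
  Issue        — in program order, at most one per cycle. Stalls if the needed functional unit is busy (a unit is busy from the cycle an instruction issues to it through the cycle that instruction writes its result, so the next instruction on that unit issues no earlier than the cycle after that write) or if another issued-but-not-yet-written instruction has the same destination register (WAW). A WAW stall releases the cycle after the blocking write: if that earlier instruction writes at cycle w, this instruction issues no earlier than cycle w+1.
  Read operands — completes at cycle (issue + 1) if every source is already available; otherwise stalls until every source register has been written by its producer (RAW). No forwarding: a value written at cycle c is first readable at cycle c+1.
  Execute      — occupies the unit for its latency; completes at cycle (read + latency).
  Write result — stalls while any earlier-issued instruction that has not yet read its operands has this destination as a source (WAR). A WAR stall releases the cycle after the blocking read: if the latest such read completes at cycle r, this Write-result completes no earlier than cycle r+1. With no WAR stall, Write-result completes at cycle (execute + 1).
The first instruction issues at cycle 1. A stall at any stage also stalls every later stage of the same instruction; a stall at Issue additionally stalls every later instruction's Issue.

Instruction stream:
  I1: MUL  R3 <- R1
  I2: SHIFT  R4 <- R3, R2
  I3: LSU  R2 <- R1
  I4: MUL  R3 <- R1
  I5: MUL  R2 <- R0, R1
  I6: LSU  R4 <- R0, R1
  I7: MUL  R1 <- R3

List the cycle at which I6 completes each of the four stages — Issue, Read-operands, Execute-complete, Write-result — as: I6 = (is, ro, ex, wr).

I1  is:1  ro:2  ex:8  wr:9
I2  is:2  ro:10  ex:11  wr:12  — RAW R3: wait I1 write@9
I3  is:3  ro:4  ex:5  wr:11  — WAR R2: wait I2 read@10
I4  is:10  ro:11  ex:17  wr:18  — struct: MUL busy until I1 writes@9
I5  is:19  ro:20  ex:26  wr:27  — struct: MUL busy until I4 writes@18
I6  is:20  ro:21  ex:22  wr:23
I7  is:28  ro:29  ex:35  wr:36  — struct: MUL busy until I5 writes@27

I6 = (20, 21, 22, 23)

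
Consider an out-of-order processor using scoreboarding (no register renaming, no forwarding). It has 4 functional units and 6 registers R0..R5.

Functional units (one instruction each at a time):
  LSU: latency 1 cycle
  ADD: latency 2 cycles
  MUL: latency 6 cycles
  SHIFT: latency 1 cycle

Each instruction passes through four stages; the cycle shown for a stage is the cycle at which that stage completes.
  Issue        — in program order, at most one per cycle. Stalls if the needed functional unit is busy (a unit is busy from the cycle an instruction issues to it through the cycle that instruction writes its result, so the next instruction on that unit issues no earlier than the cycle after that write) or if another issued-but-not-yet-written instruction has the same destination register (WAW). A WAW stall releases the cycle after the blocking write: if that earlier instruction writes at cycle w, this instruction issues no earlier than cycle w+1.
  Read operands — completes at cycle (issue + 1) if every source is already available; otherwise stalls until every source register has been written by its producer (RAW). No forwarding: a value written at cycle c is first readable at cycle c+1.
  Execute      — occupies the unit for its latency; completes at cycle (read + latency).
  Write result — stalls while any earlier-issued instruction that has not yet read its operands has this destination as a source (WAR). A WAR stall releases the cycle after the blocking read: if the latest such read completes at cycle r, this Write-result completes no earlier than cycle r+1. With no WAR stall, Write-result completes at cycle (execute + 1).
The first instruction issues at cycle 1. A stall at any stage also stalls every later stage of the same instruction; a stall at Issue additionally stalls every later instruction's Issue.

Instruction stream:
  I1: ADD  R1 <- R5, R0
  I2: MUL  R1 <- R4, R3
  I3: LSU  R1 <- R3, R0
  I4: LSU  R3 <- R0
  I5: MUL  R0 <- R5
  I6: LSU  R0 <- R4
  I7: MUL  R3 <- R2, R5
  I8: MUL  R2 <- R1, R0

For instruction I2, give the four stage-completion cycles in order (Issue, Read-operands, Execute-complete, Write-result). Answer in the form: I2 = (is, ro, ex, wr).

I2 = (6, 7, 13, 14)

c1: issue I1 (ADD)
c2: I1 read-ops
c4: I1 finished on ADD
c5: I1→R1
c6: issue I2 (MUL)
c7: I2 read-ops
c13: I2 finished on MUL
c14: I2→R1
c15: issue I3 (LSU)
c16: I3 read-ops
c17: I3 finished on LSU
c18: I3→R1
c19: issue I4 (LSU)
c20: I4 read-ops · issue I5 (MUL)
c21: I4 finished on LSU · I5 read-ops
c22: I4→R3
c27: I5 finished on MUL
c28: I5→R0
c29: issue I6 (LSU)
c30: I6 read-ops · issue I7 (MUL)
c31: I6 finished on LSU · I7 read-ops
c32: I6→R0
c37: I7 finished on MUL
c38: I7→R3
c39: issue I8 (MUL)
c40: I8 read-ops
c46: I8 finished on MUL
c47: I8→R2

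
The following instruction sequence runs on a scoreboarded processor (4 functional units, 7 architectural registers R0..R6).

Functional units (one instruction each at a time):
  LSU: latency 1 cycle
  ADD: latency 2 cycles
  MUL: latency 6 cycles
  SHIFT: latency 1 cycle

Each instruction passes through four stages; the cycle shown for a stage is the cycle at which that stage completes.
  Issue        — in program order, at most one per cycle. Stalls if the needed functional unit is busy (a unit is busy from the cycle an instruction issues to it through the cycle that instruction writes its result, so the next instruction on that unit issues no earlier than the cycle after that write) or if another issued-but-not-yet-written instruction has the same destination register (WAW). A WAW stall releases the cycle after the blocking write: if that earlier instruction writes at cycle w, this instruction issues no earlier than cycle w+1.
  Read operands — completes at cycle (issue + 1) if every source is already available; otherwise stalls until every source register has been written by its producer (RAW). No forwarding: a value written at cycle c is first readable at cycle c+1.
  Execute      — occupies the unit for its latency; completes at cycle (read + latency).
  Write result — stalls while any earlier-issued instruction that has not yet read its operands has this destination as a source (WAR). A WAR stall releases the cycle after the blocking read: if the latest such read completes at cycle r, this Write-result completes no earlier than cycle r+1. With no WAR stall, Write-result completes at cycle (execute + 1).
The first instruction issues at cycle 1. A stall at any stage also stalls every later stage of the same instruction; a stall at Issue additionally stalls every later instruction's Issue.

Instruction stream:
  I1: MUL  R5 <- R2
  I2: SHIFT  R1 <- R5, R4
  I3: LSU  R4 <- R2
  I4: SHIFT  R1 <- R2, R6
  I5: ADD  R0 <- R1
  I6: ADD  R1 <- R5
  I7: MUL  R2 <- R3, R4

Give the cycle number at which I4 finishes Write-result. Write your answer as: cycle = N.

cycle = 16

cycle 1: I1 issues→MUL
cycle 2: I1 reads; I2 issues→SHIFT
cycle 3: I3 issues→LSU
cycle 4: I3 reads
cycle 5: I3 exec-done
cycle 8: I1 exec-done
cycle 9: I1 writes R5
cycle 10: I2 reads
cycle 11: I2 exec-done; I3 writes R4
cycle 12: I2 writes R1
cycle 13: I4 issues→SHIFT
cycle 14: I4 reads; I5 issues→ADD
cycle 15: I4 exec-done
cycle 16: I4 writes R1
cycle 17: I5 reads
cycle 19: I5 exec-done
cycle 20: I5 writes R0
cycle 21: I6 issues→ADD
cycle 22: I6 reads; I7 issues→MUL
cycle 23: I7 reads
cycle 24: I6 exec-done
cycle 25: I6 writes R1
cycle 29: I7 exec-done
cycle 30: I7 writes R2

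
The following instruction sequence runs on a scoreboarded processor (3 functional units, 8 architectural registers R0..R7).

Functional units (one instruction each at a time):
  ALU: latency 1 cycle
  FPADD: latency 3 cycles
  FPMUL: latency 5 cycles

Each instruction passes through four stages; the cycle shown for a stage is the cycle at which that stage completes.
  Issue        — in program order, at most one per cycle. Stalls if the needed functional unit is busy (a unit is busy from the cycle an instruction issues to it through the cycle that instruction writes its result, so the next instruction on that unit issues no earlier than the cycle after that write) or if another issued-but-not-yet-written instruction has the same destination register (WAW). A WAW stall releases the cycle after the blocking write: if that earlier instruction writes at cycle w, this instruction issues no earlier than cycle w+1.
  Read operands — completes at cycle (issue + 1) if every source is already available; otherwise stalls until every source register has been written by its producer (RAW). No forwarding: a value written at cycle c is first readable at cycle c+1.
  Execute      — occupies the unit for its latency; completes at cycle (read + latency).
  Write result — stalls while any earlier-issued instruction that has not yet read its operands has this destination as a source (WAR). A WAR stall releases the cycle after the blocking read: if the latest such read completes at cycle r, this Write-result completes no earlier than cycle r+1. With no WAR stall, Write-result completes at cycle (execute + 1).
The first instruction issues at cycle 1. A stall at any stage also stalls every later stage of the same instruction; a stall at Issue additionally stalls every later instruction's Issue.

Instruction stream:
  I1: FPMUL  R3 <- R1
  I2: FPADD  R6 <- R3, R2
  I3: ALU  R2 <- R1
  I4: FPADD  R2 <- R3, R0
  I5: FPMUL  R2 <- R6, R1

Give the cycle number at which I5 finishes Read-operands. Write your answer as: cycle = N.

cycle 1: I1 dispatched to FPMUL
cycle 2: I1 operands ready | I2 dispatched to FPADD
cycle 3: I3 dispatched to ALU
cycle 4: I3 operands ready
cycle 5: I3 complete
cycle 7: I1 complete
cycle 8: R3←I1
cycle 9: I2 operands ready
cycle 10: R2←I3
cycle 12: I2 complete
cycle 13: R6←I2
cycle 14: I4 dispatched to FPADD
cycle 15: I4 operands ready
cycle 18: I4 complete
cycle 19: R2←I4
cycle 20: I5 dispatched to FPMUL
cycle 21: I5 operands ready
cycle 26: I5 complete
cycle 27: R2←I5

cycle = 21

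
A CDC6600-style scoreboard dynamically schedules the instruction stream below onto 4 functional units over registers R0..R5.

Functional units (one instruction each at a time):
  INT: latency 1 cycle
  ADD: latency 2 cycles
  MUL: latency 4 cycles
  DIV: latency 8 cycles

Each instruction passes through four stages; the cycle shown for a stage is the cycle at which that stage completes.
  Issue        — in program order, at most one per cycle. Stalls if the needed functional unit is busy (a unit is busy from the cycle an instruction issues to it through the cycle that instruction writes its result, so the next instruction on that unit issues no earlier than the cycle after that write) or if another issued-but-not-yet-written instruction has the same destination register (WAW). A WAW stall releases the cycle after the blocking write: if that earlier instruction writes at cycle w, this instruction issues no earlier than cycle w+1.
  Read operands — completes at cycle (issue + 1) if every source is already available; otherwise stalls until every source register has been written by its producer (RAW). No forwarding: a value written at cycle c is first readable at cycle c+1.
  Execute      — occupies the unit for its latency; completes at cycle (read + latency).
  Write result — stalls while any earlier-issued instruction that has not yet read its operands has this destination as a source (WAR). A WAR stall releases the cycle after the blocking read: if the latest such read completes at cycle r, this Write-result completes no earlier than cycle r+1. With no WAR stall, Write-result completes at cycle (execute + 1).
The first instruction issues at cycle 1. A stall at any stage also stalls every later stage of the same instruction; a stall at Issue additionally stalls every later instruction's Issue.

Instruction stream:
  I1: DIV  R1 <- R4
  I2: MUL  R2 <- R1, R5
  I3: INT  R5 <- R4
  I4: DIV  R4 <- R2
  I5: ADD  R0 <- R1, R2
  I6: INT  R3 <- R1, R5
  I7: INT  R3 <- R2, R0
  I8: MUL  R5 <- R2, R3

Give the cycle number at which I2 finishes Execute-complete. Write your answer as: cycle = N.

cycle = 16

cycle 1: issue I1 (DIV)
cycle 2: I1 read-ops; issue I2 (MUL)
cycle 3: issue I3 (INT)
cycle 4: I3 read-ops
cycle 5: I3 finished on INT
cycle 10: I1 finished on DIV
cycle 11: I1→R1
cycle 12: I2 read-ops; issue I4 (DIV)
cycle 13: I3→R5; issue I5 (ADD)
cycle 14: issue I6 (INT)
cycle 15: I6 read-ops
cycle 16: I2 finished on MUL; I6 finished on INT
cycle 17: I2→R2; I6→R3
cycle 18: I4 read-ops; I5 read-ops; issue I7 (INT)
cycle 19: issue I8 (MUL)
cycle 20: I5 finished on ADD
cycle 21: I5→R0
cycle 22: I7 read-ops
cycle 23: I7 finished on INT
cycle 24: I7→R3
cycle 25: I8 read-ops
cycle 26: I4 finished on DIV
cycle 27: I4→R4
cycle 29: I8 finished on MUL
cycle 30: I8→R5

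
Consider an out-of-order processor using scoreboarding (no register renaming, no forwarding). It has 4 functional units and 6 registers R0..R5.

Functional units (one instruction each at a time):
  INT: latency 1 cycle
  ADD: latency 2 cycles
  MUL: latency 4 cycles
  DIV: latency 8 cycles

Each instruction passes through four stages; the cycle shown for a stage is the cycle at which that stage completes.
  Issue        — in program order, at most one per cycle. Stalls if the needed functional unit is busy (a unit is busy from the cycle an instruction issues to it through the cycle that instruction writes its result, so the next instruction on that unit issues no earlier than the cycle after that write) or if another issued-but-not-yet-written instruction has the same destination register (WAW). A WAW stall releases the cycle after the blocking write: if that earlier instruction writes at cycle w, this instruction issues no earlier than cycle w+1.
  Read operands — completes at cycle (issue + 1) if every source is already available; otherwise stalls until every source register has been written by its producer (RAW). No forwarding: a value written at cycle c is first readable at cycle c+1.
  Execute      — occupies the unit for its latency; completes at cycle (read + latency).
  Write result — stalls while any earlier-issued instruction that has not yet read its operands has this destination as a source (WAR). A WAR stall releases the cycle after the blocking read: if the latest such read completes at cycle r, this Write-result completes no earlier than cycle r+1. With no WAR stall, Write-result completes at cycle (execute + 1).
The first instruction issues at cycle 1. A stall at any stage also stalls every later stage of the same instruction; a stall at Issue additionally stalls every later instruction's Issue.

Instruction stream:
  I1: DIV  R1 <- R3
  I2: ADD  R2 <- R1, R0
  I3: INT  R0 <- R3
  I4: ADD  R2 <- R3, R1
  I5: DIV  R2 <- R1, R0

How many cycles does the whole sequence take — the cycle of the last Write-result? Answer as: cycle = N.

t=1  issue I1 (DIV)
t=2  I1 read-ops, issue I2 (ADD)
t=3  issue I3 (INT)
t=4  I3 read-ops
t=5  I3 finished on INT
t=10  I1 finished on DIV
t=11  I1→R1
t=12  I2 read-ops
t=13  I3→R0
t=14  I2 finished on ADD
t=15  I2→R2
t=16  issue I4 (ADD)
t=17  I4 read-ops
t=19  I4 finished on ADD
t=20  I4→R2
t=21  issue I5 (DIV)
t=22  I5 read-ops
t=30  I5 finished on DIV
t=31  I5→R2

cycle = 31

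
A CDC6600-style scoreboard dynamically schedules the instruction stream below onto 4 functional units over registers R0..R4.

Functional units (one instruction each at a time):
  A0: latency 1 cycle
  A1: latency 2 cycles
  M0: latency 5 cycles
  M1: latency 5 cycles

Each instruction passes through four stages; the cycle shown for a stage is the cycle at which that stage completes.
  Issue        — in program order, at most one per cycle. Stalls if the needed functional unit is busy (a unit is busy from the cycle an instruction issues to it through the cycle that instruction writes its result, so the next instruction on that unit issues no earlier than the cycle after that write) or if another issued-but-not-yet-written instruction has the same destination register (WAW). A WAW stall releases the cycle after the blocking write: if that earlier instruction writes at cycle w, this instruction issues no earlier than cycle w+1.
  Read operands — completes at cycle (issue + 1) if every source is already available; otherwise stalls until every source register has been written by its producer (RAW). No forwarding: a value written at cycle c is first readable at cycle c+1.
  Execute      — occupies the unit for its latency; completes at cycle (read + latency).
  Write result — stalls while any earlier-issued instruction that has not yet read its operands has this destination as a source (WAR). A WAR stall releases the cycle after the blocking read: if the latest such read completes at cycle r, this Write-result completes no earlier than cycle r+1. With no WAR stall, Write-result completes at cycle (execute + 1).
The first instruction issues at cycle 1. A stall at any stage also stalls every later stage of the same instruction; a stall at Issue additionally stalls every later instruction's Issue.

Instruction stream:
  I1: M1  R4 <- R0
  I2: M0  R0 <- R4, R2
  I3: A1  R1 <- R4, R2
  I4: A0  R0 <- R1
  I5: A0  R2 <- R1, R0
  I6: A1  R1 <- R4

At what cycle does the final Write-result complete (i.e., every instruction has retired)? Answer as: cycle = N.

1) issue 1, read 2, done 7, write 8
2) issue 2, read 9, done 14, write 15  <RAW R4: wait I1 write@8>
3) issue 3, read 9, done 11, write 12  <RAW R4: wait I1 write@8>
4) issue 16, read 17, done 18, write 19  <WAW R0: wait I2 write@15>
5) issue 20, read 21, done 22, write 23  <struct: A0 busy until I4 writes@19>
6) issue 21, read 22, done 24, write 25

cycle = 25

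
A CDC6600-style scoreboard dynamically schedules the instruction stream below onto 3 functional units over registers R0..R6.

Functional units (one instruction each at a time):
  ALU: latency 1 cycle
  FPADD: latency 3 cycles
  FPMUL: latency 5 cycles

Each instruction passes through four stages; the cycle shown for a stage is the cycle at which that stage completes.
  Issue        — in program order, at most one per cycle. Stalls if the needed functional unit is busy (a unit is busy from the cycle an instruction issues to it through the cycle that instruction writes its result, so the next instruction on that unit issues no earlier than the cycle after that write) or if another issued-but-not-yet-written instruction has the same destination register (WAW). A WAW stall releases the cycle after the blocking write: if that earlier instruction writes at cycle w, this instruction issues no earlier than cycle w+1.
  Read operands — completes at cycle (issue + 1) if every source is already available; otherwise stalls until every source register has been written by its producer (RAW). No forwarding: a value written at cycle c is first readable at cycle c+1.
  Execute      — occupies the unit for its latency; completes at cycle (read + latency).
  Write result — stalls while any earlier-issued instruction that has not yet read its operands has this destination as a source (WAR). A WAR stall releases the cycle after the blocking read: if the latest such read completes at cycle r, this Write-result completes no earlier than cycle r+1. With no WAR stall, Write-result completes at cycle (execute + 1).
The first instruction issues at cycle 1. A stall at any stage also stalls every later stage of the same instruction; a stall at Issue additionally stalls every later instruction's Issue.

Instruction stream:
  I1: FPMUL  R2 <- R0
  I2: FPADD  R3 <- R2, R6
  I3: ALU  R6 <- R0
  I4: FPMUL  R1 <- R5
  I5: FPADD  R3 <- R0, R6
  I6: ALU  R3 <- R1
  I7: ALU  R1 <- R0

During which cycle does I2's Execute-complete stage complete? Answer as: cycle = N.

cycle = 12

1) issue 1, read 2, done 7, write 8
2) issue 2, read 9, done 12, write 13  <RAW R2: wait I1 write@8>
3) issue 3, read 4, done 5, write 10  <WAR R6: wait I2 read@9>
4) issue 9, read 10, done 15, write 16  <struct: FPMUL busy until I1 writes@8>
5) issue 14, read 15, done 18, write 19  <struct: FPADD busy until I2 writes@13>
6) issue 20, read 21, done 22, write 23  <WAW R3: wait I5 write@19>
7) issue 24, read 25, done 26, write 27  <struct: ALU busy until I6 writes@23>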